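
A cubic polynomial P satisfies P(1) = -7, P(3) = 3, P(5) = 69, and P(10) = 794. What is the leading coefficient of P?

Write P(t) = at^3 + bt^2 + ct + d. Substituting each data point gives a linear system:
  a + b + c + d = -7
  27a + 9b + 3c + d = 3
  125a + 25b + 5c + d = 69
  1000a + 100b + 10c + d = 794
Solving the system yields a = 1, b = -2, c = 0, d = -6.
So P(t) = t^3 - 2t^2 - 6.
The leading coefficient is 1.

1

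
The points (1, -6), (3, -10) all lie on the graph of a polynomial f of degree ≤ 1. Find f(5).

Using the Lagrange interpolation formula with nodes 1, 3:
  L_0(n) = (n - 3) / -2
  L_1(n) = (n - 1) / 2
Then f(n) = -6·L_0(n) - 10·L_1(n).
Expanding and collecting terms gives f(n) = -2n - 4.
Evaluating at n = 5: f(5) = -14.

-14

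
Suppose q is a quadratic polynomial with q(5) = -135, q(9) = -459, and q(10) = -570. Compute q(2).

Write q(t) = at^2 + bt + c. Substituting each data point gives a linear system:
  25a + 5b + c = -135
  81a + 9b + c = -459
  100a + 10b + c = -570
Solving the system yields a = -6, b = 3, c = 0.
So q(t) = -6t^2 + 3t.
Then q(2) = -18.

-18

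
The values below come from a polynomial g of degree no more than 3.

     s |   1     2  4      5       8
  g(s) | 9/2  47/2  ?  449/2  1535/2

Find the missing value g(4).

The 4 known points determine the degree-3 polynomial uniquely.
Write g(s) = as^3 + bs^2 + cs + d. Substituting each data point gives a linear system:
  a + b + c + d = 9/2
  8a + 4b + 2c + d = 47/2
  125a + 25b + 5c + d = 449/2
  512a + 64b + 8c + d = 1535/2
Solving the system yields a = 1, b = 4, c = 0, d = -1/2.
So g(s) = s^3 + 4s^2 - 1/2.
Then g(4) = 255/2.

255/2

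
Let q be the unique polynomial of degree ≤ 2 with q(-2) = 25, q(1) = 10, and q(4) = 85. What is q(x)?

q(x) = 5x^2 + 5

Using the Lagrange interpolation formula with nodes -2, 1, 4:
  L_0(x) = (x - 1)(x - 4) / 18
  L_1(x) = (x + 2)(x - 4) / -9
  L_2(x) = (x + 2)(x - 1) / 18
Then q(x) = 25·L_0(x) + 10·L_1(x) + 85·L_2(x).
Expanding and collecting terms gives q(x) = 5x² + 5.
Check: q(4) = 85. ✓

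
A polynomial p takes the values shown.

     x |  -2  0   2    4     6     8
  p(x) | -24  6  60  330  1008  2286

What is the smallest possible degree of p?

Forward differences of the values at x = -2, 0, 2, 4, 6, 8:
  p  : -24  6  60  330  1008  2286
  Δ  : 30  54  270  678  1278
  Δ^2: 24  216  408  600
  Δ^3: 192  192  192
  Δ^4: 0  0
  Δ^5: 0
The third differences are constant (192) and nonzero, while all higher differences vanish, so the minimal degree is 3.

3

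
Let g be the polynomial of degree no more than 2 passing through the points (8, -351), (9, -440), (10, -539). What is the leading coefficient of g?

-5

Write g(t) = at^2 + bt + c. Substituting each data point gives a linear system:
  64a + 8b + c = -351
  81a + 9b + c = -440
  100a + 10b + c = -539
Solving the system yields a = -5, b = -4, c = 1.
So g(t) = -5t^2 - 4t + 1.
The leading coefficient is -5.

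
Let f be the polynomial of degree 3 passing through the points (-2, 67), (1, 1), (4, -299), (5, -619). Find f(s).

f(s) = -6s^3 + 5s^2 + s + 1

Using the Lagrange interpolation formula with nodes -2, 1, 4, 5:
  L_0(s) = (s - 1)(s - 4)(s - 5) / -126
  L_1(s) = (s + 2)(s - 4)(s - 5) / 36
  L_2(s) = (s + 2)(s - 1)(s - 5) / -18
  L_3(s) = (s + 2)(s - 1)(s - 4) / 28
Then f(s) = 67·L_0(s) + 1·L_1(s) - 299·L_2(s) - 619·L_3(s).
Expanding and collecting terms gives f(s) = -6s³ + 5s² + s + 1.
Check: f(-2) = 67. ✓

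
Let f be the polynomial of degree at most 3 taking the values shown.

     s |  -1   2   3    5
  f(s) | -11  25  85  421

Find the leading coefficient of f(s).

Write f(s) = as^3 + bs^2 + cs + d. Substituting each data point gives a linear system:
  -a + b - c + d = -11
  8a + 4b + 2c + d = 25
  27a + 9b + 3c + d = 85
  125a + 25b + 5c + d = 421
Solving the system yields a = 4, b = -4, c = 4, d = 1.
So f(s) = 4s³ - 4s² + 4s + 1.
The leading coefficient is 4.

4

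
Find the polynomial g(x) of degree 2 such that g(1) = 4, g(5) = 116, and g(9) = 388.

g(x) = 5x^2 - 2x + 1

Write g(x) = ax^2 + bx + c. Substituting each data point gives a linear system:
  a + b + c = 4
  25a + 5b + c = 116
  81a + 9b + c = 388
Solving the system yields a = 5, b = -2, c = 1.
So g(x) = 5x² - 2x + 1.
Check: g(1) = 4. ✓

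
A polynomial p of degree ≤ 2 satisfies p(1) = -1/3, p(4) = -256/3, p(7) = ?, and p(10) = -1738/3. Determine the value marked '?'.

-835/3

The 3 known points determine the degree-2 polynomial uniquely.
Write p(n) = an^2 + bn + c. Substituting each data point gives a linear system:
  a + b + c = -1/3
  16a + 4b + c = -256/3
  100a + 10b + c = -1738/3
Solving the system yields a = -6, b = 5/3, c = 4.
So p(n) = -6n^2 + (5/3)n + 4.
Then p(7) = -835/3.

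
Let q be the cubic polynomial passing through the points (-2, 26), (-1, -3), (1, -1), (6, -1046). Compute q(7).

-1675

Write q(u) = au^3 + bu^2 + cu + d. Substituting each data point gives a linear system:
  -8a + 4b - 2c + d = 26
  -a + b - c + d = -3
  a + b + c + d = -1
  216a + 36b + 6c + d = -1046
Solving the system yields a = -5, b = 0, c = 6, d = -2.
So q(u) = -5u^3 + 6u - 2.
Then q(7) = -1675.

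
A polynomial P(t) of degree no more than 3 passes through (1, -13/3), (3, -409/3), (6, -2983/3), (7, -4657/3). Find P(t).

Write P(t) = at^3 + bt^2 + ct + d. Substituting each data point gives a linear system:
  a + b + c + d = -13/3
  27a + 9b + 3c + d = -409/3
  216a + 36b + 6c + d = -2983/3
  343a + 49b + 7c + d = -4657/3
Solving the system yields a = -4, b = -4, c = 2, d = 5/3.
So P(t) = -4t³ - 4t² + 2t + 5/3.
Check: P(6) = -2983/3. ✓

P(t) = -4t^3 - 4t^2 + 2t + 5/3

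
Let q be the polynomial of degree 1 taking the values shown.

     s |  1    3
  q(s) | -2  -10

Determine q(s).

Write q(s) = as + b. Substituting each data point gives a linear system:
  a + b = -2
  3a + b = -10
Solving the system yields a = -4, b = 2.
So q(s) = -4s + 2.
Check: q(3) = -10. ✓

q(s) = -4s + 2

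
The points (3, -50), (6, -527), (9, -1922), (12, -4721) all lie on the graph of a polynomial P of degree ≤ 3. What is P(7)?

-866

Forward differences of the values at s = 3, 6, 9, 12:
  P  : -50  -527  -1922  -4721
  Δ  : -477  -1395  -2799
  Δ^2: -918  -1404
  Δ^3: -486
The third differences are constant, confirming degree 3.
Interpolating (Newton forward form) and evaluating at s = 7 gives P(7) = -866.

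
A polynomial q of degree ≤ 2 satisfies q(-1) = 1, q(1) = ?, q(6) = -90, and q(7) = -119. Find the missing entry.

-5

The 3 known points determine the degree-2 polynomial uniquely.
Write q(u) = au^2 + bu + c. Substituting each data point gives a linear system:
  a - b + c = 1
  36a + 6b + c = -90
  49a + 7b + c = -119
Solving the system yields a = -2, b = -3, c = 0.
So q(u) = -2u² - 3u.
Then q(1) = -5.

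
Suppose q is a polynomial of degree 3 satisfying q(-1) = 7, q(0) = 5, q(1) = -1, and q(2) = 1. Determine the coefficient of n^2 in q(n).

-2

Write q(n) = an^3 + bn^2 + cn + d. Substituting each data point gives a linear system:
  -a + b - c + d = 7
  d = 5
  a + b + c + d = -1
  8a + 4b + 2c + d = 1
Solving the system yields a = 2, b = -2, c = -6, d = 5.
So q(n) = 2n³ - 2n² - 6n + 5.
The coefficient of n^2 is -2.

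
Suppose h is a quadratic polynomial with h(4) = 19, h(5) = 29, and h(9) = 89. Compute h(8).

71

Using the Lagrange interpolation formula with nodes 4, 5, 9:
  L_0(s) = (s - 5)(s - 9) / 5
  L_1(s) = (s - 4)(s - 9) / -4
  L_2(s) = (s - 4)(s - 5) / 20
Then h(s) = 19·L_0(s) + 29·L_1(s) + 89·L_2(s).
Expanding and collecting terms gives h(s) = s^2 + s - 1.
Evaluating at s = 8: h(8) = 71.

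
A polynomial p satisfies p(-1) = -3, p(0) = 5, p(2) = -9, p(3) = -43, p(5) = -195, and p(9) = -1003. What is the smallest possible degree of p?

3

Divided differences on the nodes -1, 0, 2, 3, 5, 9:
  order 0: -3  5  -9  -43  -195  -1003
  order 1: 8  -7  -34  -76  -202
  order 2: -5  -9  -14  -21
  order 3: -1  -1  -1
  order 4: 0  0
  order 5: 0
The order-3 divided differences are all -1 (nonzero) and every higher order vanishes, so the data lies on a polynomial of degree exactly 3.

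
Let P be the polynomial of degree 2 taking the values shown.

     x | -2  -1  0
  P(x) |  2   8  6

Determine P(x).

P(x) = -4x^2 - 6x + 6

Using the Lagrange interpolation formula with nodes -2, -1, 0:
  L_0(x) = (x + 1)x / 2
  L_1(x) = (x + 2)x / -1
  L_2(x) = (x + 2)(x + 1) / 2
Then P(x) = 2·L_0(x) + 8·L_1(x) + 6·L_2(x).
Expanding and collecting terms gives P(x) = -4x^2 - 6x + 6.
Check: P(-2) = 2. ✓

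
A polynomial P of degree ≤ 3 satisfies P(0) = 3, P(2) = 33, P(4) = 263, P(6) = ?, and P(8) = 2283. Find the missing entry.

933

The 4 known points determine the degree-3 polynomial uniquely.
Write P(s) = as^3 + bs^2 + cs + d. Substituting each data point gives a linear system:
  d = 3
  8a + 4b + 2c + d = 33
  64a + 16b + 4c + d = 263
  512a + 64b + 8c + d = 2283
Solving the system yields a = 5, b = -5, c = 5, d = 3.
So P(s) = 5s³ - 5s² + 5s + 3.
Then P(6) = 933.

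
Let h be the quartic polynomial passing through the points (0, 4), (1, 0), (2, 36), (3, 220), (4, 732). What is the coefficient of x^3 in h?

Write h(x) = ax^4 + bx^3 + cx^2 + dx + e. Substituting each data point gives a linear system:
  e = 4
  a + b + c + d + e = 0
  16a + 8b + 4c + 2d + e = 36
  81a + 27b + 9c + 3d + e = 220
  256a + 64b + 16c + 4d + e = 732
Solving the system yields a = 3, b = 0, c = -1, d = -6, e = 4.
So h(x) = 3x⁴ - x² - 6x + 4.
The coefficient of x^3 is 0.

0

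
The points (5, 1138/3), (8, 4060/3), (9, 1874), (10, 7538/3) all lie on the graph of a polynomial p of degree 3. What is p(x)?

Write p(x) = ax^3 + bx^2 + cx + d. Substituting each data point gives a linear system:
  125a + 25b + 5c + d = 1138/3
  512a + 64b + 8c + d = 4060/3
  729a + 81b + 9c + d = 1874
  1000a + 100b + 10c + d = 7538/3
Solving the system yields a = 2, b = 5, c = 5/3, d = -4.
So p(x) = 2x^3 + 5x^2 + (5/3)x - 4.
Check: p(8) = 4060/3. ✓

p(x) = 2x^3 + 5x^2 + (5/3)x - 4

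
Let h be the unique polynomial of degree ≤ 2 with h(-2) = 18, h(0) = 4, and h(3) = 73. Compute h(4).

120

Write h(n) = an^2 + bn + c. Substituting each data point gives a linear system:
  4a - 2b + c = 18
  c = 4
  9a + 3b + c = 73
Solving the system yields a = 6, b = 5, c = 4.
So h(n) = 6n² + 5n + 4.
Then h(4) = 120.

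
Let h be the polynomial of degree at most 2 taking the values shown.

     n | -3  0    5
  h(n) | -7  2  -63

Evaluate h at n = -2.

0

Write h(n) = an^2 + bn + c. Substituting each data point gives a linear system:
  9a - 3b + c = -7
  c = 2
  25a + 5b + c = -63
Solving the system yields a = -2, b = -3, c = 2.
So h(n) = -2n² - 3n + 2.
Then h(-2) = 0.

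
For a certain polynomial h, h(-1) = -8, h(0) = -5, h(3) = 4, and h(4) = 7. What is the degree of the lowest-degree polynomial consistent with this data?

Divided differences on the nodes -1, 0, 3, 4:
  order 0: -8  -5  4  7
  order 1: 3  3  3
  order 2: 0  0
  order 3: 0
The order-1 divided differences are all 3 (nonzero) and every higher order vanishes, so the data lies on a polynomial of degree exactly 1.

1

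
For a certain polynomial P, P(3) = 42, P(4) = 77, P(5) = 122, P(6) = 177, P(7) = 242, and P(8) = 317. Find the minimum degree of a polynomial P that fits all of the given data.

2

Forward differences of the values at n = 3, 4, 5, 6, 7, 8:
  P  : 42  77  122  177  242  317
  Δ  : 35  45  55  65  75
  Δ^2: 10  10  10  10
  Δ^3: 0  0  0
  Δ^4: 0  0
  Δ^5: 0
The second differences are constant (10) and nonzero, while all higher differences vanish, so the minimal degree is 2.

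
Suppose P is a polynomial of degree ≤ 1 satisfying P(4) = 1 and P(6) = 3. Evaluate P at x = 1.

-2

Write P(x) = ax + b. Substituting each data point gives a linear system:
  4a + b = 1
  6a + b = 3
Solving the system yields a = 1, b = -3.
So P(x) = x - 3.
Then P(1) = -2.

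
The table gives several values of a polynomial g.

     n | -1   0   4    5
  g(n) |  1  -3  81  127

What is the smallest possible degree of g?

Divided differences on the nodes -1, 0, 4, 5:
  order 0: 1  -3  81  127
  order 1: -4  21  46
  order 2: 5  5
  order 3: 0
The order-2 divided differences are all 5 (nonzero) and every higher order vanishes, so the data lies on a polynomial of degree exactly 2.

2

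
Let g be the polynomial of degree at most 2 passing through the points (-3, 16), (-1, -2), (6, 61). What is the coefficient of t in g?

-1

Write g(t) = at^2 + bt + c. Substituting each data point gives a linear system:
  9a - 3b + c = 16
  a - b + c = -2
  36a + 6b + c = 61
Solving the system yields a = 2, b = -1, c = -5.
So g(t) = 2t^2 - t - 5.
The coefficient of t is -1.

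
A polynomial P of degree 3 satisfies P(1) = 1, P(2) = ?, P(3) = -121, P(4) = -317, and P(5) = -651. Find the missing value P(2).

On equispaced nodes a degree-3 polynomial has vanishing fourth forward difference, so
  P(1) - 4·P(2) + 6·P(3) - 4·P(4) + P(5) = 0.
Substituting the known values and solving for P(2):
  -4·P(2) = 108
  P(2) = -27.

-27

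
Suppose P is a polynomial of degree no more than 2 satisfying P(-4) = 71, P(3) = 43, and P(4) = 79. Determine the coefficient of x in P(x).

1

Write P(x) = ax^2 + bx + c. Substituting each data point gives a linear system:
  16a - 4b + c = 71
  9a + 3b + c = 43
  16a + 4b + c = 79
Solving the system yields a = 5, b = 1, c = -5.
So P(x) = 5x^2 + x - 5.
The coefficient of x is 1.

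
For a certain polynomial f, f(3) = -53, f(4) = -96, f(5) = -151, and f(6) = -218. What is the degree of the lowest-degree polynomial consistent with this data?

Forward differences of the values at u = 3, 4, 5, 6:
  f  : -53  -96  -151  -218
  Δ  : -43  -55  -67
  Δ^2: -12  -12
  Δ^3: 0
The second differences are constant (-12) and nonzero, while all higher differences vanish, so the minimal degree is 2.

2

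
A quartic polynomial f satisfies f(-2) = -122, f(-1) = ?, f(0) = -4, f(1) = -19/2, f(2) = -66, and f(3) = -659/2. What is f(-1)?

-27/2

The 5 known points determine the degree-4 polynomial uniquely.
Write f(t) = at^4 + bt^3 + ct^2 + dt + e. Substituting each data point gives a linear system:
  16a - 8b + 4c - 2d + e = -122
  e = -4
  a + b + c + d + e = -19/2
  16a + 8b + 4c + 2d + e = -66
  81a + 27b + 9c + 3d + e = -659/2
Solving the system yields a = -5, b = 4, c = -5/2, d = -2, e = -4.
So f(t) = -5t^4 + 4t^3 - (5/2)t^2 - 2t - 4.
Then f(-1) = -27/2.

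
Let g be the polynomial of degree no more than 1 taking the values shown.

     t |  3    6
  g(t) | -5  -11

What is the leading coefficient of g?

-2

Write g(t) = at + b. Substituting each data point gives a linear system:
  3a + b = -5
  6a + b = -11
Solving the system yields a = -2, b = 1.
So g(t) = -2t + 1.
The leading coefficient is -2.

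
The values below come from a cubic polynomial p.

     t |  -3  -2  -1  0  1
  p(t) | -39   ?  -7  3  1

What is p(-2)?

On equispaced nodes a degree-3 polynomial has vanishing fourth forward difference, so
  p(-3) - 4·p(-2) + 6·p(-1) - 4·p(0) + p(1) = 0.
Substituting the known values and solving for p(-2):
  -4·p(-2) = 92
  p(-2) = -23.

-23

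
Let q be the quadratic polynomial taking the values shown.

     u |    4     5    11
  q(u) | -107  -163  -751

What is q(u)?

q(u) = -6u^2 - 2u - 3

Write q(u) = au^2 + bu + c. Substituting each data point gives a linear system:
  16a + 4b + c = -107
  25a + 5b + c = -163
  121a + 11b + c = -751
Solving the system yields a = -6, b = -2, c = -3.
So q(u) = -6u^2 - 2u - 3.
Check: q(4) = -107. ✓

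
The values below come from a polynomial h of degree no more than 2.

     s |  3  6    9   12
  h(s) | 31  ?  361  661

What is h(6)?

151

The 3 known points determine the degree-2 polynomial uniquely.
Write h(s) = as^2 + bs + c. Substituting each data point gives a linear system:
  9a + 3b + c = 31
  81a + 9b + c = 361
  144a + 12b + c = 661
Solving the system yields a = 5, b = -5, c = 1.
So h(s) = 5s^2 - 5s + 1.
Then h(6) = 151.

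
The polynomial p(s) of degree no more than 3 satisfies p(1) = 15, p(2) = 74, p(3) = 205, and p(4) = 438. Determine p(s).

p(s) = 5s^3 + 6s^2 + 6s - 2

Write p(s) = as^3 + bs^2 + cs + d. Substituting each data point gives a linear system:
  a + b + c + d = 15
  8a + 4b + 2c + d = 74
  27a + 9b + 3c + d = 205
  64a + 16b + 4c + d = 438
Solving the system yields a = 5, b = 6, c = 6, d = -2.
So p(s) = 5s³ + 6s² + 6s - 2.
Check: p(2) = 74. ✓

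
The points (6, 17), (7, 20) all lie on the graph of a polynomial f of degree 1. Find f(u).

f(u) = 3u - 1

Using the Lagrange interpolation formula with nodes 6, 7:
  L_0(u) = (u - 7) / -1
  L_1(u) = (u - 6) / 1
Then f(u) = 17·L_0(u) + 20·L_1(u).
Expanding and collecting terms gives f(u) = 3u - 1.
Check: f(6) = 17. ✓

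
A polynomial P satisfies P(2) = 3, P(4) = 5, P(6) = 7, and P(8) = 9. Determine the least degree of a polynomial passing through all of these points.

1

Forward differences of the values at t = 2, 4, 6, 8:
  P  : 3  5  7  9
  Δ  : 2  2  2
  Δ^2: 0  0
  Δ^3: 0
The first differences are constant (2) and nonzero, while all higher differences vanish, so the minimal degree is 1.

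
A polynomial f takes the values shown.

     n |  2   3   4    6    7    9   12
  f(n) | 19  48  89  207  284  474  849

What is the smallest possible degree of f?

Divided differences on the nodes 2, 3, 4, 6, 7, 9, 12:
  order 0: 19  48  89  207  284  474  849
  order 1: 29  41  59  77  95  125
  order 2: 6  6  6  6  6
  order 3: 0  0  0  0
  order 4: 0  0  0
  order 5: 0  0
  order 6: 0
The order-2 divided differences are all 6 (nonzero) and every higher order vanishes, so the data lies on a polynomial of degree exactly 2.

2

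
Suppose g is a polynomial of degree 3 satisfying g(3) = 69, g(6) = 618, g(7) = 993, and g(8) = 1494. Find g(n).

g(n) = 3n^3 - 6n + 6

Using the Lagrange interpolation formula with nodes 3, 6, 7, 8:
  L_0(n) = (n - 6)(n - 7)(n - 8) / -60
  L_1(n) = (n - 3)(n - 7)(n - 8) / 6
  L_2(n) = (n - 3)(n - 6)(n - 8) / -4
  L_3(n) = (n - 3)(n - 6)(n - 7) / 10
Then g(n) = 69·L_0(n) + 618·L_1(n) + 993·L_2(n) + 1494·L_3(n).
Expanding and collecting terms gives g(n) = 3n^3 - 6n + 6.
Check: g(6) = 618. ✓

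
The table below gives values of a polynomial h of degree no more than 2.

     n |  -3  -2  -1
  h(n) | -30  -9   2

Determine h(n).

Using the Lagrange interpolation formula with nodes -3, -2, -1:
  L_0(n) = (n + 2)(n + 1) / 2
  L_1(n) = (n + 3)(n + 1) / -1
  L_2(n) = (n + 3)(n + 2) / 2
Then h(n) = -30·L_0(n) - 9·L_1(n) + 2·L_2(n).
Expanding and collecting terms gives h(n) = -5n^2 - 4n + 3.
Check: h(-1) = 2. ✓

h(n) = -5n^2 - 4n + 3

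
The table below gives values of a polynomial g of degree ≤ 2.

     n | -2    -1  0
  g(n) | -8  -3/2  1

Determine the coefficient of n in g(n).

1/2

Write g(n) = an^2 + bn + c. Substituting each data point gives a linear system:
  4a - 2b + c = -8
  a - b + c = -3/2
  c = 1
Solving the system yields a = -2, b = 1/2, c = 1.
So g(n) = -2n^2 + (1/2)n + 1.
The coefficient of n is 1/2.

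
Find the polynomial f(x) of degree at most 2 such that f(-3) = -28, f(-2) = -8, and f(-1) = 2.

Write f(x) = ax^2 + bx + c. Substituting each data point gives a linear system:
  9a - 3b + c = -28
  4a - 2b + c = -8
  a - b + c = 2
Solving the system yields a = -5, b = -5, c = 2.
So f(x) = -5x^2 - 5x + 2.
Check: f(-2) = -8. ✓

f(x) = -5x^2 - 5x + 2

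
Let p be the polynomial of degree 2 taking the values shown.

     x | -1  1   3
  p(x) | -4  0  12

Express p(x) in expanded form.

p(x) = x^2 + 2x - 3

Write p(x) = ax^2 + bx + c. Substituting each data point gives a linear system:
  a - b + c = -4
  a + b + c = 0
  9a + 3b + c = 12
Solving the system yields a = 1, b = 2, c = -3.
So p(x) = x^2 + 2x - 3.
Check: p(1) = 0. ✓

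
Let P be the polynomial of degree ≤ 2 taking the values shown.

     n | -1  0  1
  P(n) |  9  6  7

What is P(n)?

Write P(n) = an^2 + bn + c. Substituting each data point gives a linear system:
  a - b + c = 9
  c = 6
  a + b + c = 7
Solving the system yields a = 2, b = -1, c = 6.
So P(n) = 2n^2 - n + 6.
Check: P(0) = 6. ✓

P(n) = 2n^2 - n + 6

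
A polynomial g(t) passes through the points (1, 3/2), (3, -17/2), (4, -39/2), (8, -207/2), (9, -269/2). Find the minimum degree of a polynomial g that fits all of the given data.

Divided differences on the nodes 1, 3, 4, 8, 9:
  order 0: 3/2  -17/2  -39/2  -207/2  -269/2
  order 1: -5  -11  -21  -31
  order 2: -2  -2  -2
  order 3: 0  0
  order 4: 0
The order-2 divided differences are all -2 (nonzero) and every higher order vanishes, so the data lies on a polynomial of degree exactly 2.

2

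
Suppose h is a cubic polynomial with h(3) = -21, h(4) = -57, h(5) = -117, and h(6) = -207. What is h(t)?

h(t) = -t^3 + t + 3

Using the Lagrange interpolation formula with nodes 3, 4, 5, 6:
  L_0(t) = (t - 4)(t - 5)(t - 6) / -6
  L_1(t) = (t - 3)(t - 5)(t - 6) / 2
  L_2(t) = (t - 3)(t - 4)(t - 6) / -2
  L_3(t) = (t - 3)(t - 4)(t - 5) / 6
Then h(t) = -21·L_0(t) - 57·L_1(t) - 117·L_2(t) - 207·L_3(t).
Expanding and collecting terms gives h(t) = -t³ + t + 3.
Check: h(6) = -207. ✓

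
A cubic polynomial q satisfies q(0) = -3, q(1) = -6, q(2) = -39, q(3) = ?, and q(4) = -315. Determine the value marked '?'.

-132

The 4 known points determine the degree-3 polynomial uniquely.
Write q(n) = an^3 + bn^2 + cn + d. Substituting each data point gives a linear system:
  d = -3
  a + b + c + d = -6
  8a + 4b + 2c + d = -39
  64a + 16b + 4c + d = -315
Solving the system yields a = -5, b = 0, c = 2, d = -3.
So q(n) = -5n³ + 2n - 3.
Then q(3) = -132.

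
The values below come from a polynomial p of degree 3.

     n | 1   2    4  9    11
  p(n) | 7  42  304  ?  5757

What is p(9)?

The 4 known points determine the degree-3 polynomial uniquely.
Write p(n) = an^3 + bn^2 + cn + d. Substituting each data point gives a linear system:
  a + b + c + d = 7
  8a + 4b + 2c + d = 42
  64a + 16b + 4c + d = 304
  1331a + 121b + 11c + d = 5757
Solving the system yields a = 4, b = 4, c = -5, d = 4.
So p(n) = 4n³ + 4n² - 5n + 4.
Then p(9) = 3199.

3199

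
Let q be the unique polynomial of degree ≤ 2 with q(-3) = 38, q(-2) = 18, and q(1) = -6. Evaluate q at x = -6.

134

Using the Lagrange interpolation formula with nodes -3, -2, 1:
  L_0(x) = (x + 2)(x - 1) / 4
  L_1(x) = (x + 3)(x - 1) / -3
  L_2(x) = (x + 3)(x + 2) / 12
Then q(x) = 38·L_0(x) + 18·L_1(x) - 6·L_2(x).
Expanding and collecting terms gives q(x) = 3x² - 5x - 4.
Evaluating at x = -6: q(-6) = 134.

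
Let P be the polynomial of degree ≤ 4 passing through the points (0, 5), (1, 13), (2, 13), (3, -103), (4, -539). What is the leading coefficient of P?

Write P(u) = au^4 + bu^3 + cu^2 + du + e. Substituting each data point gives a linear system:
  e = 5
  a + b + c + d + e = 13
  16a + 8b + 4c + 2d + e = 13
  81a + 27b + 9c + 3d + e = -103
  256a + 64b + 16c + 4d + e = -539
Solving the system yields a = -4, b = 6, c = 6, d = 0, e = 5.
So P(u) = -4u^4 + 6u^3 + 6u^2 + 5.
The leading coefficient is -4.

-4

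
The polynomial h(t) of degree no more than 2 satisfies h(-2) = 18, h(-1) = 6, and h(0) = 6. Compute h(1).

18

Using the Lagrange interpolation formula with nodes -2, -1, 0:
  L_0(t) = (t + 1)t / 2
  L_1(t) = (t + 2)t / -1
  L_2(t) = (t + 2)(t + 1) / 2
Then h(t) = 18·L_0(t) + 6·L_1(t) + 6·L_2(t).
Expanding and collecting terms gives h(t) = 6t^2 + 6t + 6.
Evaluating at t = 1: h(1) = 18.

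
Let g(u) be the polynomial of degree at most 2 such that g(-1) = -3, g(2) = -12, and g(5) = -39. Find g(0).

-4

Using the Lagrange interpolation formula with nodes -1, 2, 5:
  L_0(u) = (u - 2)(u - 5) / 18
  L_1(u) = (u + 1)(u - 5) / -9
  L_2(u) = (u + 1)(u - 2) / 18
Then g(u) = -3·L_0(u) - 12·L_1(u) - 39·L_2(u).
Expanding and collecting terms gives g(u) = -u^2 - 2u - 4.
Evaluating at u = 0: g(0) = -4.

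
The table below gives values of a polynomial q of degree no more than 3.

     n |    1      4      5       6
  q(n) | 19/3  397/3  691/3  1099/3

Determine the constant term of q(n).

Write q(n) = an^3 + bn^2 + cn + d. Substituting each data point gives a linear system:
  a + b + c + d = 19/3
  64a + 16b + 4c + d = 397/3
  125a + 25b + 5c + d = 691/3
  216a + 36b + 6c + d = 1099/3
Solving the system yields a = 1, b = 4, c = 1, d = 1/3.
So q(n) = n^3 + 4n^2 + n + 1/3.
The constant term is 1/3.

1/3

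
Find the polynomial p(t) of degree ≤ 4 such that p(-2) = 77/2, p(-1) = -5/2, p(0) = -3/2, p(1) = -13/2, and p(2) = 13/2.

Write p(t) = at^4 + bt^3 + ct^2 + dt + e. Substituting each data point gives a linear system:
  16a - 8b + 4c - 2d + e = 77/2
  a - b + c - d + e = -5/2
  e = -3/2
  a + b + c + d + e = -13/2
  16a + 8b + 4c + 2d + e = 13/2
Solving the system yields a = 3, b = -2, c = -6, d = 0, e = -3/2.
So p(t) = 3t^4 - 2t^3 - 6t^2 - 3/2.
Check: p(1) = -13/2. ✓

p(t) = 3t^4 - 2t^3 - 6t^2 - 3/2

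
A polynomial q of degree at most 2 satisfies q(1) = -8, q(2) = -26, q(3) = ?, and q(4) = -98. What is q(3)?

-56

The 3 known points determine the degree-2 polynomial uniquely.
Write q(t) = at^2 + bt + c. Substituting each data point gives a linear system:
  a + b + c = -8
  4a + 2b + c = -26
  16a + 4b + c = -98
Solving the system yields a = -6, b = 0, c = -2.
So q(t) = -6t² - 2.
Then q(3) = -56.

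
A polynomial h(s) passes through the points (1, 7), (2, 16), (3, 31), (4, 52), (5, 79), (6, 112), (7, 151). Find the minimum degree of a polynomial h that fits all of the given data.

Forward differences of the values at s = 1, 2, 3, 4, 5, 6, 7:
  h  : 7  16  31  52  79  112  151
  Δ  : 9  15  21  27  33  39
  Δ^2: 6  6  6  6  6
  Δ^3: 0  0  0  0
  Δ^4: 0  0  0
  Δ^5: 0  0
  Δ^6: 0
The second differences are constant (6) and nonzero, while all higher differences vanish, so the minimal degree is 2.

2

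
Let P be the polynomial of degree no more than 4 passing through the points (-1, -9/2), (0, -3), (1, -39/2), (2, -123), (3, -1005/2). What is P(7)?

-25521/2

Forward differences of the values at t = -1, 0, 1, 2, 3:
  P  : -9/2  -3  -39/2  -123  -1005/2
  Δ  : 3/2  -33/2  -207/2  -759/2
  Δ^2: -18  -87  -276
  Δ^3: -69  -189
  Δ^4: -120
The fourth differences are constant, confirming degree 4.
Interpolating (Newton forward form) and evaluating at t = 7 gives P(7) = -25521/2.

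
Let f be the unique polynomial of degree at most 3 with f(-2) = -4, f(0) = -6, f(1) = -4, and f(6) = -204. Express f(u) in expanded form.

Write f(u) = au^3 + bu^2 + cu + d. Substituting each data point gives a linear system:
  -8a + 4b - 2c + d = -4
  d = -6
  a + b + c + d = -4
  216a + 36b + 6c + d = -204
Solving the system yields a = -1, b = 0, c = 3, d = -6.
So f(u) = -u^3 + 3u - 6.
Check: f(1) = -4. ✓

f(u) = -u^3 + 3u - 6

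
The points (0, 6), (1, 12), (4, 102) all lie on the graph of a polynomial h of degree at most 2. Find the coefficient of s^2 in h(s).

Write h(s) = as^2 + bs + c. Substituting each data point gives a linear system:
  c = 6
  a + b + c = 12
  16a + 4b + c = 102
Solving the system yields a = 6, b = 0, c = 6.
So h(s) = 6s^2 + 6.
The leading coefficient is 6.

6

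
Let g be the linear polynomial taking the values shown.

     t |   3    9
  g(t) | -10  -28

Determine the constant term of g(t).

-1

Write g(t) = at + b. Substituting each data point gives a linear system:
  3a + b = -10
  9a + b = -28
Solving the system yields a = -3, b = -1.
So g(t) = -3t - 1.
The constant term is -1.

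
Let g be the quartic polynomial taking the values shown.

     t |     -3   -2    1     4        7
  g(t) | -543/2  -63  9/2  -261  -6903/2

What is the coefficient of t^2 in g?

Write g(t) = at^4 + bt^3 + ct^2 + dt + e. Substituting each data point gives a linear system:
  81a - 27b + 9c - 3d + e = -543/2
  16a - 8b + 4c - 2d + e = -63
  a + b + c + d + e = 9/2
  256a + 64b + 16c + 4d + e = -261
  2401a + 343b + 49c + 7d + e = -6903/2
Solving the system yields a = -2, b = 4, c = -1/2, d = 0, e = 3.
So g(t) = -2t⁴ + 4t³ - (1/2)t² + 3.
The coefficient of t^2 is -1/2.

-1/2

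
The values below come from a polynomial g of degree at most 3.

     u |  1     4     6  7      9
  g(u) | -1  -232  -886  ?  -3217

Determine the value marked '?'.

-1453

The 4 known points determine the degree-3 polynomial uniquely.
Write g(u) = au^3 + bu^2 + cu + d. Substituting each data point gives a linear system:
  a + b + c + d = -1
  64a + 16b + 4c + d = -232
  216a + 36b + 6c + d = -886
  729a + 81b + 9c + d = -3217
Solving the system yields a = -5, b = 5, c = 3, d = -4.
So g(u) = -5u^3 + 5u^2 + 3u - 4.
Then g(7) = -1453.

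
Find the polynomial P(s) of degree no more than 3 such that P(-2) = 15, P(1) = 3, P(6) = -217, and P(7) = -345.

P(s) = -s^3 - s + 5

Using the Lagrange interpolation formula with nodes -2, 1, 6, 7:
  L_0(s) = (s - 1)(s - 6)(s - 7) / -216
  L_1(s) = (s + 2)(s - 6)(s - 7) / 90
  L_2(s) = (s + 2)(s - 1)(s - 7) / -40
  L_3(s) = (s + 2)(s - 1)(s - 6) / 54
Then P(s) = 15·L_0(s) + 3·L_1(s) - 217·L_2(s) - 345·L_3(s).
Expanding and collecting terms gives P(s) = -s^3 - s + 5.
Check: P(7) = -345. ✓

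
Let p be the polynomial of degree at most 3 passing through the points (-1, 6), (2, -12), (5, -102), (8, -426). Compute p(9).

-614

Forward differences of the values at n = -1, 2, 5, 8:
  p  : 6  -12  -102  -426
  Δ  : -18  -90  -324
  Δ^2: -72  -234
  Δ^3: -162
The third differences are constant, confirming degree 3.
Interpolating (Newton forward form) and evaluating at n = 9 gives p(9) = -614.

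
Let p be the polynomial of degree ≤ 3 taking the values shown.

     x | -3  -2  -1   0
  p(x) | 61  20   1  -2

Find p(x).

p(x) = -x^3 + 5x^2 + 3x - 2

Write p(x) = ax^3 + bx^2 + cx + d. Substituting each data point gives a linear system:
  -27a + 9b - 3c + d = 61
  -8a + 4b - 2c + d = 20
  -a + b - c + d = 1
  d = -2
Solving the system yields a = -1, b = 5, c = 3, d = -2.
So p(x) = -x³ + 5x² + 3x - 2.
Check: p(-1) = 1. ✓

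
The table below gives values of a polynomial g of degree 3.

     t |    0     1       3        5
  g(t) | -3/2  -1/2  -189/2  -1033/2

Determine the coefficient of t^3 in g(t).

-5

Write g(t) = at^3 + bt^2 + ct + d. Substituting each data point gives a linear system:
  d = -3/2
  a + b + c + d = -1/2
  27a + 9b + 3c + d = -189/2
  125a + 25b + 5c + d = -1033/2
Solving the system yields a = -5, b = 4, c = 2, d = -3/2.
So g(t) = -5t³ + 4t² + 2t - 3/2.
The leading coefficient is -5.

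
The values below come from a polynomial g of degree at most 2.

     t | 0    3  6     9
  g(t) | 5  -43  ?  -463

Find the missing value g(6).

-199

The 3 known points determine the degree-2 polynomial uniquely.
Write g(t) = at^2 + bt + c. Substituting each data point gives a linear system:
  c = 5
  9a + 3b + c = -43
  81a + 9b + c = -463
Solving the system yields a = -6, b = 2, c = 5.
So g(t) = -6t^2 + 2t + 5.
Then g(6) = -199.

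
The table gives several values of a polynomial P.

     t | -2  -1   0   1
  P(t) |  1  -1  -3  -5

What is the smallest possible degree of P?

1

Forward differences of the values at t = -2, -1, 0, 1:
  P  : 1  -1  -3  -5
  Δ  : -2  -2  -2
  Δ^2: 0  0
  Δ^3: 0
The first differences are constant (-2) and nonzero, while all higher differences vanish, so the minimal degree is 1.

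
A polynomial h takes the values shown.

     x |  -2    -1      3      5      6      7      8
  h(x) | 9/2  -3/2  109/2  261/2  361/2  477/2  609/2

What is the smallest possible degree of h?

Divided differences on the nodes -2, -1, 3, 5, 6, 7, 8:
  order 0: 9/2  -3/2  109/2  261/2  361/2  477/2  609/2
  order 1: -6  14  38  50  58  66
  order 2: 4  4  4  4  4
  order 3: 0  0  0  0
  order 4: 0  0  0
  order 5: 0  0
  order 6: 0
The order-2 divided differences are all 4 (nonzero) and every higher order vanishes, so the data lies on a polynomial of degree exactly 2.

2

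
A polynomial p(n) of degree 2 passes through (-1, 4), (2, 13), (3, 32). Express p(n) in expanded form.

p(n) = 4n^2 - n - 1

Write p(n) = an^2 + bn + c. Substituting each data point gives a linear system:
  a - b + c = 4
  4a + 2b + c = 13
  9a + 3b + c = 32
Solving the system yields a = 4, b = -1, c = -1.
So p(n) = 4n² - n - 1.
Check: p(-1) = 4. ✓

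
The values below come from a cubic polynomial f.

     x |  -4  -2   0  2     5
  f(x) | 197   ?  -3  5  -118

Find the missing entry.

29

The 4 known points determine the degree-3 polynomial uniquely.
Write f(x) = ax^3 + bx^2 + cx + d. Substituting each data point gives a linear system:
  -64a + 16b - 4c + d = 197
  d = -3
  8a + 4b + 2c + d = 5
  125a + 25b + 5c + d = -118
Solving the system yields a = -2, b = 5, c = 2, d = -3.
So f(x) = -2x³ + 5x² + 2x - 3.
Then f(-2) = 29.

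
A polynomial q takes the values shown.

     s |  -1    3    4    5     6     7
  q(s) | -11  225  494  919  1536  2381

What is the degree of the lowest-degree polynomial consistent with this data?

3

Divided differences on the nodes -1, 3, 4, 5, 6, 7:
  order 0: -11  225  494  919  1536  2381
  order 1: 59  269  425  617  845
  order 2: 42  78  96  114
  order 3: 6  6  6
  order 4: 0  0
  order 5: 0
The order-3 divided differences are all 6 (nonzero) and every higher order vanishes, so the data lies on a polynomial of degree exactly 3.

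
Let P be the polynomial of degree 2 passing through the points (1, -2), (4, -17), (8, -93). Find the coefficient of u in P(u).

Write P(u) = au^2 + bu + c. Substituting each data point gives a linear system:
  a + b + c = -2
  16a + 4b + c = -17
  64a + 8b + c = -93
Solving the system yields a = -2, b = 5, c = -5.
So P(u) = -2u^2 + 5u - 5.
The coefficient of u is 5.

5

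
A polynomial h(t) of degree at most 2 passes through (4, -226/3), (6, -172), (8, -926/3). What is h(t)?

Write h(t) = at^2 + bt + c. Substituting each data point gives a linear system:
  16a + 4b + c = -226/3
  36a + 6b + c = -172
  64a + 8b + c = -926/3
Solving the system yields a = -5, b = 5/3, c = -2.
So h(t) = -5t^2 + (5/3)t - 2.
Check: h(4) = -226/3. ✓

h(t) = -5t^2 + (5/3)t - 2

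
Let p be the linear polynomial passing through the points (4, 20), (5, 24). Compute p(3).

16

Using the Lagrange interpolation formula with nodes 4, 5:
  L_0(x) = (x - 5) / -1
  L_1(x) = (x - 4) / 1
Then p(x) = 20·L_0(x) + 24·L_1(x).
Expanding and collecting terms gives p(x) = 4x + 4.
Evaluating at x = 3: p(3) = 16.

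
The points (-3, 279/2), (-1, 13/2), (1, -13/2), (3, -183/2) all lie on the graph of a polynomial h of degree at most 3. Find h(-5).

1169/2

Using the Lagrange interpolation formula with nodes -3, -1, 1, 3:
  L_0(x) = (x + 1)(x - 1)(x - 3) / -48
  L_1(x) = (x + 3)(x - 1)(x - 3) / 16
  L_2(x) = (x + 3)(x + 1)(x - 3) / -16
  L_3(x) = (x + 3)(x + 1)(x - 1) / 48
Then h(x) = 279/2·L_0(x) + 13/2·L_1(x) - 13/2·L_2(x) - 183/2·L_3(x).
Expanding and collecting terms gives h(x) = -4x^3 + 3x^2 - (5/2)x - 3.
Evaluating at x = -5: h(-5) = 1169/2.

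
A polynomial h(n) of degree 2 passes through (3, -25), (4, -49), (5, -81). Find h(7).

-169

Write h(n) = an^2 + bn + c. Substituting each data point gives a linear system:
  9a + 3b + c = -25
  16a + 4b + c = -49
  25a + 5b + c = -81
Solving the system yields a = -4, b = 4, c = -1.
So h(n) = -4n² + 4n - 1.
Then h(7) = -169.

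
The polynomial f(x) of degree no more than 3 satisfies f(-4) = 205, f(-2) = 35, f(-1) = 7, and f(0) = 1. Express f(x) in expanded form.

Write f(x) = ax^3 + bx^2 + cx + d. Substituting each data point gives a linear system:
  -64a + 16b - 4c + d = 205
  -8a + 4b - 2c + d = 35
  -a + b - c + d = 7
  d = 1
Solving the system yields a = -2, b = 5, c = 1, d = 1.
So f(x) = -2x^3 + 5x^2 + x + 1.
Check: f(-2) = 35. ✓

f(x) = -2x^3 + 5x^2 + x + 1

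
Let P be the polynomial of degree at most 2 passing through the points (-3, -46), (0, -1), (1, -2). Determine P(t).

P(t) = -4t^2 + 3t - 1

Using the Lagrange interpolation formula with nodes -3, 0, 1:
  L_0(t) = t(t - 1) / 12
  L_1(t) = (t + 3)(t - 1) / -3
  L_2(t) = (t + 3)t / 4
Then P(t) = -46·L_0(t) - 1·L_1(t) - 2·L_2(t).
Expanding and collecting terms gives P(t) = -4t^2 + 3t - 1.
Check: P(0) = -1. ✓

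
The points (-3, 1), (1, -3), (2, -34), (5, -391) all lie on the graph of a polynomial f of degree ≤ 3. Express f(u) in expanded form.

Using the Lagrange interpolation formula with nodes -3, 1, 2, 5:
  L_0(u) = (u - 1)(u - 2)(u - 5) / -160
  L_1(u) = (u + 3)(u - 2)(u - 5) / 16
  L_2(u) = (u + 3)(u - 1)(u - 5) / -15
  L_3(u) = (u + 3)(u - 1)(u - 2) / 96
Then f(u) = 1·L_0(u) - 3·L_1(u) - 34·L_2(u) - 391·L_3(u).
Expanding and collecting terms gives f(u) = -2u³ - 6u² + u + 4.
Check: f(1) = -3. ✓

f(u) = -2u^3 - 6u^2 + u + 4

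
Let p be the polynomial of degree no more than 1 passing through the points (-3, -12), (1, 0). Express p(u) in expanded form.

Write p(u) = au + b. Substituting each data point gives a linear system:
  -3a + b = -12
  a + b = 0
Solving the system yields a = 3, b = -3.
So p(u) = 3u - 3.
Check: p(1) = 0. ✓

p(u) = 3u - 3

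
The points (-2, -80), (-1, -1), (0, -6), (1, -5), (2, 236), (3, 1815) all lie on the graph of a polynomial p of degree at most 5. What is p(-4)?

-4450

Write p(x) = ax^5 + bx^4 + cx^3 + dx^2 + ex + k. Substituting each data point gives a linear system:
  -32a + 16b - 8c + 4d - 2e + k = -80
  -a + b - c + d - e + k = -1
  k = -6
  a + b + c + d + e + k = -5
  32a + 16b + 8c + 4d + 2e + k = 236
  243a + 81b + 27c + 9d + 3e + k = 1815
Solving the system yields a = 6, b = 6, c = -3, d = -3, e = -5, k = -6.
So p(x) = 6x^5 + 6x^4 - 3x^3 - 3x^2 - 5x - 6.
Then p(-4) = -4450.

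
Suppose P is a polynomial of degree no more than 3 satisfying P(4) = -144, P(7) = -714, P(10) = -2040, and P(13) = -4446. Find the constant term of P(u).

0

Write P(u) = au^3 + bu^2 + cu + d. Substituting each data point gives a linear system:
  64a + 16b + 4c + d = -144
  343a + 49b + 7c + d = -714
  1000a + 100b + 10c + d = -2040
  2197a + 169b + 13c + d = -4446
Solving the system yields a = -2, b = 0, c = -4, d = 0.
So P(u) = -2u³ - 4u.
The constant term is 0.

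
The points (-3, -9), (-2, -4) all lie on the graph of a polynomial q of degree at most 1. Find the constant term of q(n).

6

Write q(n) = an + b. Substituting each data point gives a linear system:
  -3a + b = -9
  -2a + b = -4
Solving the system yields a = 5, b = 6.
So q(n) = 5n + 6.
The constant term is 6.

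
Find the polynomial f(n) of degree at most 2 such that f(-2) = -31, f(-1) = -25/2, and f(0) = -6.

Write f(n) = an^2 + bn + c. Substituting each data point gives a linear system:
  4a - 2b + c = -31
  a - b + c = -25/2
  c = -6
Solving the system yields a = -6, b = 1/2, c = -6.
So f(n) = -6n² + (1/2)n - 6.
Check: f(-2) = -31. ✓

f(n) = -6n^2 + (1/2)n - 6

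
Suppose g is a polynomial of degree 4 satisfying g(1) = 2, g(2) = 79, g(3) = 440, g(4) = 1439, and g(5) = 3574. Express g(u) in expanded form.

Write g(u) = au^4 + bu^3 + cu^2 + du + e. Substituting each data point gives a linear system:
  a + b + c + d + e = 2
  16a + 8b + 4c + 2d + e = 79
  81a + 27b + 9c + 3d + e = 440
  256a + 64b + 16c + 4d + e = 1439
  625a + 125b + 25c + 5d + e = 3574
Solving the system yields a = 6, b = -1, c = -2, d = 0, e = -1.
So g(u) = 6u⁴ - u³ - 2u² - 1.
Check: g(3) = 440. ✓

g(u) = 6u^4 - u^3 - 2u^2 - 1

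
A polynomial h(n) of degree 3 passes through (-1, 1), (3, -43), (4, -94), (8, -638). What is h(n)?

h(n) = -n^3 - 2n^2 + 2

Write h(n) = an^3 + bn^2 + cn + d. Substituting each data point gives a linear system:
  -a + b - c + d = 1
  27a + 9b + 3c + d = -43
  64a + 16b + 4c + d = -94
  512a + 64b + 8c + d = -638
Solving the system yields a = -1, b = -2, c = 0, d = 2.
So h(n) = -n^3 - 2n^2 + 2.
Check: h(3) = -43. ✓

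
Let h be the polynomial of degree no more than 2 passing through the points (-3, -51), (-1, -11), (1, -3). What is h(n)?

h(n) = -4n^2 + 4n - 3

Write h(n) = an^2 + bn + c. Substituting each data point gives a linear system:
  9a - 3b + c = -51
  a - b + c = -11
  a + b + c = -3
Solving the system yields a = -4, b = 4, c = -3.
So h(n) = -4n^2 + 4n - 3.
Check: h(-3) = -51. ✓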